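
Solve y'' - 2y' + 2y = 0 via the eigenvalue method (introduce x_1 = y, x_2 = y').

Let x_1 = y, x_2 = y'. Then x_1' = x_2 and x_2' = -2x_1 + 2x_2.
A = [[0,1],[-2,2]]; det(A-λI) = λ^2 - 2λ + 2.
Eigenvalues λ = 1 ± i.

y(t) = K_1e^(t)cos(t) + K_2e^(t)sin(t)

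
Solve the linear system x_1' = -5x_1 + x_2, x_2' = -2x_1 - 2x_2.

Coefficient matrix A = [[-5, 1], [-2, -2]].
Characteristic polynomial det(A - λI) = λ^2 + 7λ + 12 = 0.
Eigenvalues λ = -3, -4.
For λ=-3: (A-λI) row 1 is [-2, 1], so an eigenvector is (1, 2).
For λ=-4: (A-λI) row 1 is [-1, 1], so an eigenvector is (-1, -1).
General solution: C_1e^(-3t)(1,2) + C_2e^(-4t)(-1,-1).

x_1(t) = C_1e^(-3t) - C_2e^(-4t), x_2(t) = 2C_1e^(-3t) - C_2e^(-4t)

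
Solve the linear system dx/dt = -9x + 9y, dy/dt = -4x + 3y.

x(t) = -3K_1e^(-3t) - 3K_2te^(-3t) - K_2e^(-3t), y(t) = -2K_1e^(-3t) - 2K_2te^(-3t) - K_2e^(-3t)

Coefficient matrix A = [[-9, 9], [-4, 3]].
Characteristic polynomial det(A - λI) = λ^2 + 6λ + 9 = 0.
Single eigenvalue λ = -3 with algebraic multiplicity 2.
Eigenvector v = (-3,-2); generalized eigenvector w with (A-λI)w=v is (-1,-1).
General solution: e^(-3t)[K_1·v + K_2·(t·v + w)].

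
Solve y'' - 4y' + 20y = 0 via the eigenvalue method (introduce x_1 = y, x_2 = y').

Let x_1 = y, x_2 = y'. Then x_1' = x_2 and x_2' = -20x_1 + 4x_2.
A = [[0,1],[-20,4]]; det(A-λI) = λ^2 - 4λ + 20.
Eigenvalues λ = 2 ± 4i.

y(t) = c_1e^(2t)cos(4t) + c_2e^(2t)sin(4t)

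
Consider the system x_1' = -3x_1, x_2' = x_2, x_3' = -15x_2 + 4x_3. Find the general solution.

Coefficient matrix A = [[-3, 0, 0], [0, 1, 0], [0, -15, 4]].
det(A - λI) = 0 gives eigenvalues λ = -3, 1, 4.
For λ=-3: eigenvector (1,0,0).
For λ=1: eigenvector (0,1,5).
For λ=4: eigenvector (0,0,1).
General solution: K_1e^(-3t)(1,0,0) + K_2e^(t)(0,1,5) + K_3e^(4t)(0,0,1).

x_1(t) = K_1e^(-3t), x_2(t) = K_2e^(t), x_3(t) = 5K_2e^(t) + K_3e^(4t)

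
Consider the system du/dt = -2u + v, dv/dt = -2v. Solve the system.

Coefficient matrix A = [[-2, 1], [0, -2]].
Characteristic polynomial det(A - λI) = λ^2 + 4λ + 4 = 0.
Single eigenvalue λ = -2 with algebraic multiplicity 2.
Eigenvector v = (1,0); generalized eigenvector w with (A-λI)w=v is (-2,1).
General solution: e^(-2t)[c_1·v + c_2·(t·v + w)].

u(t) = c_1e^(-2t) + c_2te^(-2t) - 2c_2e^(-2t), v(t) = c_2e^(-2t)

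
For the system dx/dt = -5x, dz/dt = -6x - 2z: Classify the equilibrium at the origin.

stable node

A = [[-5,0],[-6,-2]]; det(A-λI) = λ^2 + 7λ + 10.
λ = -5, -2: both negative.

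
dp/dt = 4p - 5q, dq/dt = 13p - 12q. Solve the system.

p(t) = -2K_1e^(-4t)sin(t) + K_1e^(-4t)cos(t) + K_2e^(-4t)sin(t) + 2K_2e^(-4t)cos(t), q(t) = -3K_1e^(-4t)sin(t) + 2K_1e^(-4t)cos(t) + 2K_2e^(-4t)sin(t) + 3K_2e^(-4t)cos(t)

Coefficient matrix A = [[4, -5], [13, -12]].
Characteristic polynomial det(A - λI) = λ^2 + 8λ + 17 = 0.
Eigenvalues λ = -4 ± i (complex conjugate pair).
For λ=-4+i: an eigenvector is (1,2) - i(-2,-3) = (1 + 2i, 2 + 3i).
A real fundamental pair from Re and Im of e^((-4+i)t)v: X_1 = e^(-4t)(cos(t)·(1,2) + sin(t)·(-2,-3)), X_2 = e^(-4t)(sin(t)·(1,2) - cos(t)·(-2,-3)).
General solution: K_1X_1 + K_2X_2.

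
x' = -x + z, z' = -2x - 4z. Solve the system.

Coefficient matrix A = [[-1, 1], [-2, -4]].
Characteristic polynomial det(A - λI) = λ^2 + 5λ + 6 = 0.
Eigenvalues λ = -2, -3.
For λ=-2: (A-λI) row 1 is [1, 1], so an eigenvector is (1, -1).
For λ=-3: (A-λI) row 1 is [2, 1], so an eigenvector is (1, -2).
General solution: c_1e^(-2t)(1,-1) + c_2e^(-3t)(1,-2).

x(t) = c_1e^(-2t) + c_2e^(-3t), z(t) = -c_1e^(-2t) - 2c_2e^(-3t)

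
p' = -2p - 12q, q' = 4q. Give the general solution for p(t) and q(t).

Coefficient matrix A = [[-2, -12], [0, 4]].
Characteristic polynomial det(A - λI) = λ^2 - 2λ - 8 = 0.
Eigenvalues λ = -2, 4.
For λ=-2: (A-λI) row 1 is [0, -12], so an eigenvector is (-1, 0).
For λ=4: (A-λI) row 1 is [-6, -12], so an eigenvector is (-2, 1).
General solution: C_1e^(-2t)(-1,0) + C_2e^(4t)(-2,1).

p(t) = -C_1e^(-2t) - 2C_2e^(4t), q(t) = C_2e^(4t)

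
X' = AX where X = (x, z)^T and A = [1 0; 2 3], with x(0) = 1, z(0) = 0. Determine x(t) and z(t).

x(t) = e^(t), z(t) = e^(3t) - e^(t)

Coefficient matrix A = [[1, 0], [2, 3]].
Characteristic polynomial det(A - λI) = λ^2 - 4λ + 3 = 0.
Eigenvalues λ = 1, 3.
For λ=1: (A-λI) row 2 is [2, 2], so an eigenvector is (-1, 1).
For λ=3: (A-λI) row 1 is [-2, 0], so an eigenvector is (0, 1).
General solution: C_1e^(t)(-1,1) + C_2e^(3t)(0,1).
Applying x(0)=1, z(0)=0 gives C_1=-1, C_2=1.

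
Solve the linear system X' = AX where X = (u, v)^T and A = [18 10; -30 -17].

u(t) = -K_1e^(-2t) - 2K_2e^(3t), v(t) = 2K_1e^(-2t) + 3K_2e^(3t)

Coefficient matrix A = [[18, 10], [-30, -17]].
Characteristic polynomial det(A - λI) = λ^2 - λ - 6 = 0.
Eigenvalues λ = -2, 3.
For λ=-2: (A-λI) row 1 is [20, 10], so an eigenvector is (-1, 2).
For λ=3: (A-λI) row 1 is [15, 10], so an eigenvector is (-2, 3).
General solution: K_1e^(-2t)(-1,2) + K_2e^(3t)(-2,3).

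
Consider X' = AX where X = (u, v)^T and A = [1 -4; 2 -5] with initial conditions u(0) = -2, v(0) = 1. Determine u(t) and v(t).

Coefficient matrix A = [[1, -4], [2, -5]].
Characteristic polynomial det(A - λI) = λ^2 + 4λ + 3 = 0.
Eigenvalues λ = -1, -3.
For λ=-1: (A-λI) row 1 is [2, -4], so an eigenvector is (2, 1).
For λ=-3: (A-λI) row 1 is [4, -4], so an eigenvector is (1, 1).
General solution: C_1e^(-t)(2,1) + C_2e^(-3t)(1,1).
Applying u(0)=-2, v(0)=1 gives C_1=-3, C_2=4.

u(t) = -6e^(-t) + 4e^(-3t), v(t) = -3e^(-t) + 4e^(-3t)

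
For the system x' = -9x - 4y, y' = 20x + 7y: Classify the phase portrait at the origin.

stable spiral

A = [[-9,-4],[20,7]]; det(A-λI) = λ^2 + 2λ + 17.
λ = -1 ± 4i: negative real part.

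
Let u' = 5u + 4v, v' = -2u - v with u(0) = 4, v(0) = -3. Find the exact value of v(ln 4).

-72

A = [[5,4],[-2,-1]]; eigenvalues λ = 3, 1.
Eigenvectors: (-2,1) for λ=3, (-1,1) for λ=1.
From the initial condition, c_1 = -1, c_2 = -2.
v(ln 4) = (-1)(4^3)(1) + (-2)(4^1)(1) = -72.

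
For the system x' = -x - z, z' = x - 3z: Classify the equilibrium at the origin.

A = [[-1,-1],[1,-3]]; det(A-λI) = λ^2 + 4λ + 4.
repeated λ = -2 with a single eigenvector.

stable improper node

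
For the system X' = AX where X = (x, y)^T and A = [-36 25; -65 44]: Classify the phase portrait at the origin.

A = [[-36,25],[-65,44]]; det(A-λI) = λ^2 - 8λ + 41.
λ = 4 ± 5i: positive real part.

unstable spiral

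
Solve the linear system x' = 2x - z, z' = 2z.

x(t) = -K_1e^(2t) - K_2te^(2t) + 3K_2e^(2t), z(t) = K_2e^(2t)

Coefficient matrix A = [[2, -1], [0, 2]].
Characteristic polynomial det(A - λI) = λ^2 - 4λ + 4 = 0.
Single eigenvalue λ = 2 with algebraic multiplicity 2.
Eigenvector v = (-1,0); generalized eigenvector w with (A-λI)w=v is (3,1).
General solution: e^(2t)[K_1·v + K_2·(t·v + w)].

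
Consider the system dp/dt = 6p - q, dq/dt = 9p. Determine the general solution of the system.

Coefficient matrix A = [[6, -1], [9, 0]].
Characteristic polynomial det(A - λI) = λ^2 - 6λ + 9 = 0.
Single eigenvalue λ = 3 with algebraic multiplicity 2.
Eigenvector v = (-1,-3); generalized eigenvector w with (A-λI)w=v is (0,1).
General solution: e^(3t)[C_1·v + C_2·(t·v + w)].

p(t) = -C_1e^(3t) - C_2te^(3t), q(t) = -3C_1e^(3t) - 3C_2te^(3t) + C_2e^(3t)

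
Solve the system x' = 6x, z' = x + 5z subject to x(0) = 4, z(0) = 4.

Coefficient matrix A = [[6, 0], [1, 5]].
Characteristic polynomial det(A - λI) = λ^2 - 11λ + 30 = 0.
Eigenvalues λ = 6, 5.
For λ=6: (A-λI) row 2 is [1, -1], so an eigenvector is (1, 1).
For λ=5: (A-λI) row 1 is [1, 0], so an eigenvector is (0, -1).
General solution: K_1e^(6t)(1,1) + K_2e^(5t)(0,-1).
Applying x(0)=4, z(0)=4 gives K_1=4, K_2=0.

x(t) = 4e^(6t), z(t) = 4e^(6t)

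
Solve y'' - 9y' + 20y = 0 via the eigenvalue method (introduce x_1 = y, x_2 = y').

y(t) = K_1e^(4t) + K_2e^(5t)

Let x_1 = y, x_2 = y'. Then x_1' = x_2 and x_2' = -20x_1 + 9x_2.
A = [[0,1],[-20,9]]; det(A-λI) = λ^2 - 9λ + 20.
Eigenvalues λ = 4, 5 with eigenvectors (1,4), (1,5).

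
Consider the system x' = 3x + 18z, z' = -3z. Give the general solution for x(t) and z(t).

Coefficient matrix A = [[3, 18], [0, -3]].
Characteristic polynomial det(A - λI) = λ^2 - 9 = 0.
Eigenvalues λ = -3, 3.
For λ=-3: (A-λI) row 1 is [6, 18], so an eigenvector is (3, -1).
For λ=3: (A-λI) row 1 is [0, 18], so an eigenvector is (-1, 0).
General solution: c_1e^(-3t)(3,-1) + c_2e^(3t)(-1,0).

x(t) = 3c_1e^(-3t) - c_2e^(3t), z(t) = -c_1e^(-3t)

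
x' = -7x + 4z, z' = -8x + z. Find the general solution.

x(t) = c_1e^(-3t)cos(4t) + c_2e^(-3t)sin(4t), z(t) = -c_1e^(-3t)sin(4t) + c_1e^(-3t)cos(4t) + c_2e^(-3t)sin(4t) + c_2e^(-3t)cos(4t)

Coefficient matrix A = [[-7, 4], [-8, 1]].
Characteristic polynomial det(A - λI) = λ^2 + 6λ + 25 = 0.
Eigenvalues λ = -3 ± 4i (complex conjugate pair).
For λ=-3+4i: an eigenvector is (1,1) - i(0,-1) = (1, 1 + i).
A real fundamental pair from Re and Im of e^((-3+4i)t)v: X_1 = e^(-3t)(cos(4t)·(1,1) + sin(4t)·(0,-1)), X_2 = e^(-3t)(sin(4t)·(1,1) - cos(4t)·(0,-1)).
General solution: c_1X_1 + c_2X_2.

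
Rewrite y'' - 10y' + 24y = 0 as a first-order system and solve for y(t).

y(t) = C_1e^(4t) + C_2e^(6t)

Let x_1 = y, x_2 = y'. Then x_1' = x_2 and x_2' = -24x_1 + 10x_2.
A = [[0,1],[-24,10]]; det(A-λI) = λ^2 - 10λ + 24.
Eigenvalues λ = 4, 6 with eigenvectors (1,4), (1,6).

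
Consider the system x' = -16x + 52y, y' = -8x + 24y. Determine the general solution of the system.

x(t) = -3K_1e^(4t)sin(4t) - 2K_1e^(4t)cos(4t) - 2K_2e^(4t)sin(4t) + 3K_2e^(4t)cos(4t), y(t) = -K_1e^(4t)sin(4t) - K_1e^(4t)cos(4t) - K_2e^(4t)sin(4t) + K_2e^(4t)cos(4t)

Coefficient matrix A = [[-16, 52], [-8, 24]].
Characteristic polynomial det(A - λI) = λ^2 - 8λ + 32 = 0.
Eigenvalues λ = 4 ± 4i (complex conjugate pair).
For λ=4+4i: an eigenvector is (-2,-1) - i(-3,-1) = (-2 + 3i, -1 + i).
A real fundamental pair from Re and Im of e^((4+4i)t)v: X_1 = e^(4t)(cos(4t)·(-2,-1) + sin(4t)·(-3,-1)), X_2 = e^(4t)(sin(4t)·(-2,-1) - cos(4t)·(-3,-1)).
General solution: K_1X_1 + K_2X_2.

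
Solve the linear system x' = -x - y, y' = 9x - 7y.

Coefficient matrix A = [[-1, -1], [9, -7]].
Characteristic polynomial det(A - λI) = λ^2 + 8λ + 16 = 0.
Single eigenvalue λ = -4 with algebraic multiplicity 2.
Eigenvector v = (-1,-3); generalized eigenvector w with (A-λI)w=v is (-1,-2).
General solution: e^(-4t)[K_1·v + K_2·(t·v + w)].

x(t) = -K_1e^(-4t) - K_2te^(-4t) - K_2e^(-4t), y(t) = -3K_1e^(-4t) - 3K_2te^(-4t) - 2K_2e^(-4t)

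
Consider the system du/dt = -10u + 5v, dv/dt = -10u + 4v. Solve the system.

u(t) = -K_1e^(-3t)sin(t) - 2K_1e^(-3t)cos(t) - 2K_2e^(-3t)sin(t) + K_2e^(-3t)cos(t), v(t) = -K_1e^(-3t)sin(t) - 3K_1e^(-3t)cos(t) - 3K_2e^(-3t)sin(t) + K_2e^(-3t)cos(t)

Coefficient matrix A = [[-10, 5], [-10, 4]].
Characteristic polynomial det(A - λI) = λ^2 + 6λ + 10 = 0.
Eigenvalues λ = -3 ± i (complex conjugate pair).
For λ=-3+i: an eigenvector is (-2,-3) - i(-1,-1) = (-2 + i, -3 + i).
A real fundamental pair from Re and Im of e^((-3+i)t)v: X_1 = e^(-3t)(cos(t)·(-2,-3) + sin(t)·(-1,-1)), X_2 = e^(-3t)(sin(t)·(-2,-3) - cos(t)·(-1,-1)).
General solution: K_1X_1 + K_2X_2.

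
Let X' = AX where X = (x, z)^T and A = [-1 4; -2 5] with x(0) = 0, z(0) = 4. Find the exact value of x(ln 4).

A = [[-1,4],[-2,5]]; eigenvalues λ = 1, 3.
Eigenvectors: (2,1) for λ=1, (1,1) for λ=3.
From the initial condition, c_1 = -4, c_2 = 8.
x(ln 4) = (-4)(4^1)(2) + (8)(4^3)(1) = 480.

480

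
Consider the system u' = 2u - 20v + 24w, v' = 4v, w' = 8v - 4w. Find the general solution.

Coefficient matrix A = [[2, -20, 24], [0, 4, 0], [0, 8, -4]].
det(A - λI) = 0 gives eigenvalues λ = 4, 2, -4.
For λ=4: eigenvector (2,1,1).
For λ=2: eigenvector (1,0,0).
For λ=-4: eigenvector (-4,0,1).
General solution: c_1e^(4t)(2,1,1) + c_2e^(2t)(1,0,0) + c_3e^(-4t)(-4,0,1).

u(t) = 2c_1e^(4t) + c_2e^(2t) - 4c_3e^(-4t), v(t) = c_1e^(4t), w(t) = c_1e^(4t) + c_3e^(-4t)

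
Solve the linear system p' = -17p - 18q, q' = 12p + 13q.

p(t) = -3K_1e^(-5t) - K_2e^(t), q(t) = 2K_1e^(-5t) + K_2e^(t)

Coefficient matrix A = [[-17, -18], [12, 13]].
Characteristic polynomial det(A - λI) = λ^2 + 4λ - 5 = 0.
Eigenvalues λ = -5, 1.
For λ=-5: (A-λI) row 1 is [-12, -18], so an eigenvector is (-3, 2).
For λ=1: (A-λI) row 1 is [-18, -18], so an eigenvector is (-1, 1).
General solution: K_1e^(-5t)(-3,2) + K_2e^(t)(-1,1).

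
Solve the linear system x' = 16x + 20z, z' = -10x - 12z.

x(t) = -3c_1e^(2t)sin(2t) + c_1e^(2t)cos(2t) + c_2e^(2t)sin(2t) + 3c_2e^(2t)cos(2t), z(t) = 2c_1e^(2t)sin(2t) - c_1e^(2t)cos(2t) - c_2e^(2t)sin(2t) - 2c_2e^(2t)cos(2t)

Coefficient matrix A = [[16, 20], [-10, -12]].
Characteristic polynomial det(A - λI) = λ^2 - 4λ + 8 = 0.
Eigenvalues λ = 2 ± 2i (complex conjugate pair).
For λ=2+2i: an eigenvector is (1,-1) - i(-3,2) = (1 + 3i, -1 - 2i).
A real fundamental pair from Re and Im of e^((2+2i)t)v: X_1 = e^(2t)(cos(2t)·(1,-1) + sin(2t)·(-3,2)), X_2 = e^(2t)(sin(2t)·(1,-1) - cos(2t)·(-3,2)).
General solution: c_1X_1 + c_2X_2.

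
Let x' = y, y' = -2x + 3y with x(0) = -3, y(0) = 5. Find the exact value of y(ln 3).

111

A = [[0,1],[-2,3]]; eigenvalues λ = 2, 1.
Eigenvectors: (-1,-2) for λ=2, (-1,-1) for λ=1.
From the initial condition, c_1 = -8, c_2 = 11.
y(ln 3) = (-8)(3^2)(-2) + (11)(3^1)(-1) = 111.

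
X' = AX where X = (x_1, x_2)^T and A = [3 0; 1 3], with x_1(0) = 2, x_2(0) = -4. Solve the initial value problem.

x_1(t) = 2e^(3t), x_2(t) = 2te^(3t) - 4e^(3t)

Coefficient matrix A = [[3, 0], [1, 3]].
Characteristic polynomial det(A - λI) = λ^2 - 6λ + 9 = 0.
Single eigenvalue λ = 3 with algebraic multiplicity 2.
Eigenvector v = (0,1); generalized eigenvector w with (A-λI)w=v is (1,-1).
General solution: e^(3t)[C_1·v + C_2·(t·v + w)].
Applying x_1(0)=2, x_2(0)=-4 gives C_1=-2, C_2=2.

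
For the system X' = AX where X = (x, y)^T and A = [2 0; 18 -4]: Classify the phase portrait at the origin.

saddle

A = [[2,0],[18,-4]]; det(A-λI) = λ^2 + 2λ - 8.
λ = -4, 2: opposite signs.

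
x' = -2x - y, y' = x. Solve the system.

Coefficient matrix A = [[-2, -1], [1, 0]].
Characteristic polynomial det(A - λI) = λ^2 + 2λ + 1 = 0.
Single eigenvalue λ = -1 with algebraic multiplicity 2.
Eigenvector v = (-1,1); generalized eigenvector w with (A-λI)w=v is (-1,2).
General solution: e^(-t)[K_1·v + K_2·(t·v + w)].

x(t) = -K_1e^(-t) - K_2te^(-t) - K_2e^(-t), y(t) = K_1e^(-t) + K_2te^(-t) + 2K_2e^(-t)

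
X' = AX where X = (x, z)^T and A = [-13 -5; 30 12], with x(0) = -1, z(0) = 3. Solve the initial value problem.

x(t) = -e^(2t), z(t) = 3e^(2t)

Coefficient matrix A = [[-13, -5], [30, 12]].
Characteristic polynomial det(A - λI) = λ^2 + λ - 6 = 0.
Eigenvalues λ = -3, 2.
For λ=-3: (A-λI) row 1 is [-10, -5], so an eigenvector is (-1, 2).
For λ=2: (A-λI) row 1 is [-15, -5], so an eigenvector is (-1, 3).
General solution: K_1e^(-3t)(-1,2) + K_2e^(2t)(-1,3).
Applying x(0)=-1, z(0)=3 gives K_1=0, K_2=1.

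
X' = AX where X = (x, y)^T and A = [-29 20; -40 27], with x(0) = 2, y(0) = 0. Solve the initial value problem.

Coefficient matrix A = [[-29, 20], [-40, 27]].
Characteristic polynomial det(A - λI) = λ^2 + 2λ + 17 = 0.
Eigenvalues λ = -1 ± 4i (complex conjugate pair).
For λ=-1+4i: an eigenvector is (2,3) - i(1,1) = (2 - i, 3 - i).
A real fundamental pair from Re and Im of e^((-1+4i)t)v: X_1 = e^(-t)(cos(4t)·(2,3) + sin(4t)·(1,1)), X_2 = e^(-t)(sin(4t)·(2,3) - cos(4t)·(1,1)).
General solution: K_1X_1 + K_2X_2.
Applying x(0)=2, y(0)=0 gives K_1=-2, K_2=-6.

x(t) = -14e^(-t)sin(4t) + 2e^(-t)cos(4t), y(t) = -20e^(-t)sin(4t)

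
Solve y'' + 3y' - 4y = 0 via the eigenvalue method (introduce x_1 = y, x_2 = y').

Let x_1 = y, x_2 = y'. Then x_1' = x_2 and x_2' = 4x_1 - 3x_2.
A = [[0,1],[4,-3]]; det(A-λI) = λ^2 + 3λ - 4.
Eigenvalues λ = -4, 1 with eigenvectors (1,-4), (1,1).

y(t) = c_1e^(-4t) + c_2e^(t)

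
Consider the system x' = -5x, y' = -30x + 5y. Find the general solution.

x(t) = -c_1e^(-5t), y(t) = -3c_1e^(-5t) + c_2e^(5t)

Coefficient matrix A = [[-5, 0], [-30, 5]].
Characteristic polynomial det(A - λI) = λ^2 - 25 = 0.
Eigenvalues λ = -5, 5.
For λ=-5: (A-λI) row 2 is [-30, 10], so an eigenvector is (-1, -3).
For λ=5: (A-λI) row 1 is [-10, 0], so an eigenvector is (0, 1).
General solution: c_1e^(-5t)(-1,-3) + c_2e^(5t)(0,1).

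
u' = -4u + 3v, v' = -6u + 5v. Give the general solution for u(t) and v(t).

Coefficient matrix A = [[-4, 3], [-6, 5]].
Characteristic polynomial det(A - λI) = λ^2 - λ - 2 = 0.
Eigenvalues λ = -1, 2.
For λ=-1: (A-λI) row 1 is [-3, 3], so an eigenvector is (-1, -1).
For λ=2: (A-λI) row 1 is [-6, 3], so an eigenvector is (1, 2).
General solution: C_1e^(-t)(-1,-1) + C_2e^(2t)(1,2).

u(t) = -C_1e^(-t) + C_2e^(2t), v(t) = -C_1e^(-t) + 2C_2e^(2t)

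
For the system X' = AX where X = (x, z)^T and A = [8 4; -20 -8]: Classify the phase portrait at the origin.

A = [[8,4],[-20,-8]]; det(A-λI) = λ^2 + 16.
λ = 0 ± 4i: zero real part.

center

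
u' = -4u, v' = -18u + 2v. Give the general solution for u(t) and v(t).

u(t) = c_1e^(-4t), v(t) = 3c_1e^(-4t) + c_2e^(2t)

Coefficient matrix A = [[-4, 0], [-18, 2]].
Characteristic polynomial det(A - λI) = λ^2 + 2λ - 8 = 0.
Eigenvalues λ = -4, 2.
For λ=-4: (A-λI) row 2 is [-18, 6], so an eigenvector is (1, 3).
For λ=2: (A-λI) row 1 is [-6, 0], so an eigenvector is (0, 1).
General solution: c_1e^(-4t)(1,3) + c_2e^(2t)(0,1).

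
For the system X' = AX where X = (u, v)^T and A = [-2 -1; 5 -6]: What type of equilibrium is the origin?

A = [[-2,-1],[5,-6]]; det(A-λI) = λ^2 + 8λ + 17.
λ = -4 ± i: negative real part.

stable spiral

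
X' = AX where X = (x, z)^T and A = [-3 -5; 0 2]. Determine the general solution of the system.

x(t) = -K_1e^(-3t) + K_2e^(2t), z(t) = -K_2e^(2t)

Coefficient matrix A = [[-3, -5], [0, 2]].
Characteristic polynomial det(A - λI) = λ^2 + λ - 6 = 0.
Eigenvalues λ = -3, 2.
For λ=-3: (A-λI) row 1 is [0, -5], so an eigenvector is (-1, 0).
For λ=2: (A-λI) row 1 is [-5, -5], so an eigenvector is (1, -1).
General solution: K_1e^(-3t)(-1,0) + K_2e^(2t)(1,-1).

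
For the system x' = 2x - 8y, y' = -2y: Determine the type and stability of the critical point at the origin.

saddle

A = [[2,-8],[0,-2]]; det(A-λI) = λ^2 - 4.
λ = -2, 2: opposite signs.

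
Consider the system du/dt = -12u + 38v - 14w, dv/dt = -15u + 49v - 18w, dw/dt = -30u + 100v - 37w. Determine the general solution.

u(t) = c_1e^(-2t) + 2c_2e^(3t) - 4c_3e^(-t), v(t) = c_1e^(-2t) + 3c_2e^(3t) - 3c_3e^(-t), w(t) = 2c_1e^(-2t) + 6c_2e^(3t) - 5c_3e^(-t)

Coefficient matrix A = [[-12, 38, -14], [-15, 49, -18], [-30, 100, -37]].
det(A - λI) = 0 gives eigenvalues λ = -2, 3, -1.
For λ=-2: eigenvector (1,1,2).
For λ=3: eigenvector (2,3,6).
For λ=-1: eigenvector (-4,-3,-5).
General solution: c_1e^(-2t)(1,1,2) + c_2e^(3t)(2,3,6) + c_3e^(-t)(-4,-3,-5).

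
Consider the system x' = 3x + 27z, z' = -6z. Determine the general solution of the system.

x(t) = K_1e^(3t) + 3K_2e^(-6t), z(t) = -K_2e^(-6t)

Coefficient matrix A = [[3, 27], [0, -6]].
Characteristic polynomial det(A - λI) = λ^2 + 3λ - 18 = 0.
Eigenvalues λ = 3, -6.
For λ=3: (A-λI) row 1 is [0, 27], so an eigenvector is (1, 0).
For λ=-6: (A-λI) row 1 is [9, 27], so an eigenvector is (3, -1).
General solution: K_1e^(3t)(1,0) + K_2e^(-6t)(3,-1).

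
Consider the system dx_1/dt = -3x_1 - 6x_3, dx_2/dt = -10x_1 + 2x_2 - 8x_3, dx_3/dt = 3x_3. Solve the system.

x_1(t) = K_1e^(-3t) - K_3e^(3t), x_2(t) = 2K_1e^(-3t) + K_2e^(2t) + 2K_3e^(3t), x_3(t) = K_3e^(3t)

Coefficient matrix A = [[-3, 0, -6], [-10, 2, -8], [0, 0, 3]].
det(A - λI) = 0 gives eigenvalues λ = -3, 2, 3.
For λ=-3: eigenvector (1,2,0).
For λ=2: eigenvector (0,1,0).
For λ=3: eigenvector (-1,2,1).
General solution: K_1e^(-3t)(1,2,0) + K_2e^(2t)(0,1,0) + K_3e^(3t)(-1,2,1).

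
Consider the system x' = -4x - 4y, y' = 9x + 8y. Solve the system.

x(t) = -2C_1e^(2t) - 2C_2te^(2t) - C_2e^(2t), y(t) = 3C_1e^(2t) + 3C_2te^(2t) + 2C_2e^(2t)

Coefficient matrix A = [[-4, -4], [9, 8]].
Characteristic polynomial det(A - λI) = λ^2 - 4λ + 4 = 0.
Single eigenvalue λ = 2 with algebraic multiplicity 2.
Eigenvector v = (-2,3); generalized eigenvector w with (A-λI)w=v is (-1,2).
General solution: e^(2t)[C_1·v + C_2·(t·v + w)].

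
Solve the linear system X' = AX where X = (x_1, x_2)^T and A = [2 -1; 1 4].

x_1(t) = c_1e^(3t) + c_2te^(3t), x_2(t) = -c_1e^(3t) - c_2te^(3t) - c_2e^(3t)

Coefficient matrix A = [[2, -1], [1, 4]].
Characteristic polynomial det(A - λI) = λ^2 - 6λ + 9 = 0.
Single eigenvalue λ = 3 with algebraic multiplicity 2.
Eigenvector v = (1,-1); generalized eigenvector w with (A-λI)w=v is (0,-1).
General solution: e^(3t)[c_1·v + c_2·(t·v + w)].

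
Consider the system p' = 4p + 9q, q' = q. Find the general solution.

Coefficient matrix A = [[4, 9], [0, 1]].
Characteristic polynomial det(A - λI) = λ^2 - 5λ + 4 = 0.
Eigenvalues λ = 1, 4.
For λ=1: (A-λI) row 1 is [3, 9], so an eigenvector is (-3, 1).
For λ=4: (A-λI) row 1 is [0, 9], so an eigenvector is (1, 0).
General solution: K_1e^(t)(-3,1) + K_2e^(4t)(1,0).

p(t) = -3K_1e^(t) + K_2e^(4t), q(t) = K_1e^(t)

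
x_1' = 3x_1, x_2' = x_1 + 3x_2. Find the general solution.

x_1(t) = -K_2e^(3t), x_2(t) = -K_1e^(3t) - K_2te^(3t) - 2K_2e^(3t)

Coefficient matrix A = [[3, 0], [1, 3]].
Characteristic polynomial det(A - λI) = λ^2 - 6λ + 9 = 0.
Single eigenvalue λ = 3 with algebraic multiplicity 2.
Eigenvector v = (0,-1); generalized eigenvector w with (A-λI)w=v is (-1,-2).
General solution: e^(3t)[K_1·v + K_2·(t·v + w)].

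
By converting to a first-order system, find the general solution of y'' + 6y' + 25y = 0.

Let x_1 = y, x_2 = y'. Then x_1' = x_2 and x_2' = -25x_1 - 6x_2.
A = [[0,1],[-25,-6]]; det(A-λI) = λ^2 + 6λ + 25.
Eigenvalues λ = -3 ± 4i.

y(t) = C_1e^(-3t)cos(4t) + C_2e^(-3t)sin(4t)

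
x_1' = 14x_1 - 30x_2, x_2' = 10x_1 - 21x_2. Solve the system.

x_1(t) = 2C_1e^(-t) - 3C_2e^(-6t), x_2(t) = C_1e^(-t) - 2C_2e^(-6t)

Coefficient matrix A = [[14, -30], [10, -21]].
Characteristic polynomial det(A - λI) = λ^2 + 7λ + 6 = 0.
Eigenvalues λ = -1, -6.
For λ=-1: (A-λI) row 1 is [15, -30], so an eigenvector is (2, 1).
For λ=-6: (A-λI) row 1 is [20, -30], so an eigenvector is (-3, -2).
General solution: C_1e^(-t)(2,1) + C_2e^(-6t)(-3,-2).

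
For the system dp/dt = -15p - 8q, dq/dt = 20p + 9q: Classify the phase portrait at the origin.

stable spiral

A = [[-15,-8],[20,9]]; det(A-λI) = λ^2 + 6λ + 25.
λ = -3 ± 4i: negative real part.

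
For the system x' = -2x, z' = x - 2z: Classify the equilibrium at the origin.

stable improper node

A = [[-2,0],[1,-2]]; det(A-λI) = λ^2 + 4λ + 4.
repeated λ = -2 with a single eigenvector.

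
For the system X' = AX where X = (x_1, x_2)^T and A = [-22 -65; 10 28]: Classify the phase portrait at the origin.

unstable spiral

A = [[-22,-65],[10,28]]; det(A-λI) = λ^2 - 6λ + 34.
λ = 3 ± 5i: positive real part.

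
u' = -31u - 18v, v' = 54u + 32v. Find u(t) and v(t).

u(t) = -2c_1e^(-4t) + c_2e^(5t), v(t) = 3c_1e^(-4t) - 2c_2e^(5t)

Coefficient matrix A = [[-31, -18], [54, 32]].
Characteristic polynomial det(A - λI) = λ^2 - λ - 20 = 0.
Eigenvalues λ = -4, 5.
For λ=-4: (A-λI) row 1 is [-27, -18], so an eigenvector is (-2, 3).
For λ=5: (A-λI) row 1 is [-36, -18], so an eigenvector is (1, -2).
General solution: c_1e^(-4t)(-2,3) + c_2e^(5t)(1,-2).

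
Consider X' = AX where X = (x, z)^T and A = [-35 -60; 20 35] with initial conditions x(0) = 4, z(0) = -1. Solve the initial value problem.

Coefficient matrix A = [[-35, -60], [20, 35]].
Characteristic polynomial det(A - λI) = λ^2 - 25 = 0.
Eigenvalues λ = -5, 5.
For λ=-5: (A-λI) row 1 is [-30, -60], so an eigenvector is (2, -1).
For λ=5: (A-λI) row 1 is [-40, -60], so an eigenvector is (3, -2).
General solution: c_1e^(-5t)(2,-1) + c_2e^(5t)(3,-2).
Applying x(0)=4, z(0)=-1 gives c_1=5, c_2=-2.

x(t) = -6e^(5t) + 10e^(-5t), z(t) = 4e^(5t) - 5e^(-5t)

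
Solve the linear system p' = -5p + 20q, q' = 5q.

p(t) = -2K_1e^(5t) - K_2e^(-5t), q(t) = -K_1e^(5t)

Coefficient matrix A = [[-5, 20], [0, 5]].
Characteristic polynomial det(A - λI) = λ^2 - 25 = 0.
Eigenvalues λ = 5, -5.
For λ=5: (A-λI) row 1 is [-10, 20], so an eigenvector is (-2, -1).
For λ=-5: (A-λI) row 1 is [0, 20], so an eigenvector is (-1, 0).
General solution: K_1e^(5t)(-2,-1) + K_2e^(-5t)(-1,0).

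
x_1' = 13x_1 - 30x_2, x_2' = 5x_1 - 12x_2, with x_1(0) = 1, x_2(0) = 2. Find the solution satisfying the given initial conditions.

x_1(t) = -9e^(3t) + 10e^(-2t), x_2(t) = -3e^(3t) + 5e^(-2t)

Coefficient matrix A = [[13, -30], [5, -12]].
Characteristic polynomial det(A - λI) = λ^2 - λ - 6 = 0.
Eigenvalues λ = 3, -2.
For λ=3: (A-λI) row 1 is [10, -30], so an eigenvector is (-3, -1).
For λ=-2: (A-λI) row 1 is [15, -30], so an eigenvector is (2, 1).
General solution: c_1e^(3t)(-3,-1) + c_2e^(-2t)(2,1).
Applying x_1(0)=1, x_2(0)=2 gives c_1=3, c_2=5.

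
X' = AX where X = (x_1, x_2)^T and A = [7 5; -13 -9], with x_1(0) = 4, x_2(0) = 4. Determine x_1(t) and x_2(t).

x_1(t) = 52e^(-t)sin(t) + 4e^(-t)cos(t), x_2(t) = -84e^(-t)sin(t) + 4e^(-t)cos(t)

Coefficient matrix A = [[7, 5], [-13, -9]].
Characteristic polynomial det(A - λI) = λ^2 + 2λ + 2 = 0.
Eigenvalues λ = -1 ± i (complex conjugate pair).
For λ=-1+i: an eigenvector is (2,-3) - i(1,-2) = (2 - i, -3 + 2i).
A real fundamental pair from Re and Im of e^((-1+i)t)v: X_1 = e^(-t)(cos(t)·(2,-3) + sin(t)·(1,-2)), X_2 = e^(-t)(sin(t)·(2,-3) - cos(t)·(1,-2)).
General solution: K_1X_1 + K_2X_2.
Applying x_1(0)=4, x_2(0)=4 gives K_1=12, K_2=20.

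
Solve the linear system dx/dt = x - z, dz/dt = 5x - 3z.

Coefficient matrix A = [[1, -1], [5, -3]].
Characteristic polynomial det(A - λI) = λ^2 + 2λ + 2 = 0.
Eigenvalues λ = -1 ± i (complex conjugate pair).
For λ=-1+i: an eigenvector is (1,2) - i(0,1) = (1, 2 - i).
A real fundamental pair from Re and Im of e^((-1+i)t)v: X_1 = e^(-t)(cos(t)·(1,2) + sin(t)·(0,1)), X_2 = e^(-t)(sin(t)·(1,2) - cos(t)·(0,1)).
General solution: c_1X_1 + c_2X_2.

x(t) = c_1e^(-t)cos(t) + c_2e^(-t)sin(t), z(t) = c_1e^(-t)sin(t) + 2c_1e^(-t)cos(t) + 2c_2e^(-t)sin(t) - c_2e^(-t)cos(t)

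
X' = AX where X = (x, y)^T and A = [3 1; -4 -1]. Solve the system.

x(t) = -c_1e^(t) - c_2te^(t), y(t) = 2c_1e^(t) + 2c_2te^(t) - c_2e^(t)

Coefficient matrix A = [[3, 1], [-4, -1]].
Characteristic polynomial det(A - λI) = λ^2 - 2λ + 1 = 0.
Single eigenvalue λ = 1 with algebraic multiplicity 2.
Eigenvector v = (-1,2); generalized eigenvector w with (A-λI)w=v is (0,-1).
General solution: e^(t)[c_1·v + c_2·(t·v + w)].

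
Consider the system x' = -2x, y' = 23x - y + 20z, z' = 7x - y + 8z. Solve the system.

Coefficient matrix A = [[-2, 0, 0], [23, -1, 20], [7, -1, 8]].
det(A - λI) = 0 gives eigenvalues λ = -2, 3, 4.
For λ=-2: eigenvector (1,-3,-1).
For λ=3: eigenvector (0,5,1).
For λ=4: eigenvector (0,4,1).
General solution: C_1e^(-2t)(1,-3,-1) + C_2e^(3t)(0,5,1) + C_3e^(4t)(0,4,1).

x(t) = C_1e^(-2t), y(t) = -3C_1e^(-2t) + 5C_2e^(3t) + 4C_3e^(4t), z(t) = -C_1e^(-2t) + C_2e^(3t) + C_3e^(4t)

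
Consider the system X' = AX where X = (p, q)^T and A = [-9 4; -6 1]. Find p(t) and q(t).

Coefficient matrix A = [[-9, 4], [-6, 1]].
Characteristic polynomial det(A - λI) = λ^2 + 8λ + 15 = 0.
Eigenvalues λ = -5, -3.
For λ=-5: (A-λI) row 1 is [-4, 4], so an eigenvector is (1, 1).
For λ=-3: (A-λI) row 1 is [-6, 4], so an eigenvector is (-2, -3).
General solution: c_1e^(-5t)(1,1) + c_2e^(-3t)(-2,-3).

p(t) = c_1e^(-5t) - 2c_2e^(-3t), q(t) = c_1e^(-5t) - 3c_2e^(-3t)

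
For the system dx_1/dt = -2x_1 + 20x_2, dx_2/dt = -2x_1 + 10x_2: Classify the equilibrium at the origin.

A = [[-2,20],[-2,10]]; det(A-λI) = λ^2 - 8λ + 20.
λ = 4 ± 2i: positive real part.

unstable spiral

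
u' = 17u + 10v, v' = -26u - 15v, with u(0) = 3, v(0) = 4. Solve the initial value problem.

u(t) = 44e^(t)sin(2t) + 3e^(t)cos(2t), v(t) = -71e^(t)sin(2t) + 4e^(t)cos(2t)

Coefficient matrix A = [[17, 10], [-26, -15]].
Characteristic polynomial det(A - λI) = λ^2 - 2λ + 5 = 0.
Eigenvalues λ = 1 ± 2i (complex conjugate pair).
For λ=1+2i: an eigenvector is (2,-3) - i(1,-2) = (2 - i, -3 + 2i).
A real fundamental pair from Re and Im of e^((1+2i)t)v: X_1 = e^(t)(cos(2t)·(2,-3) + sin(2t)·(1,-2)), X_2 = e^(t)(sin(2t)·(2,-3) - cos(2t)·(1,-2)).
General solution: K_1X_1 + K_2X_2.
Applying u(0)=3, v(0)=4 gives K_1=10, K_2=17.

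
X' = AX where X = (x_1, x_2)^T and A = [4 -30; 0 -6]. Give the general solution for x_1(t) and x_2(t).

x_1(t) = -c_1e^(4t) - 3c_2e^(-6t), x_2(t) = -c_2e^(-6t)

Coefficient matrix A = [[4, -30], [0, -6]].
Characteristic polynomial det(A - λI) = λ^2 + 2λ - 24 = 0.
Eigenvalues λ = 4, -6.
For λ=4: (A-λI) row 1 is [0, -30], so an eigenvector is (-1, 0).
For λ=-6: (A-λI) row 1 is [10, -30], so an eigenvector is (-3, -1).
General solution: c_1e^(4t)(-1,0) + c_2e^(-6t)(-3,-1).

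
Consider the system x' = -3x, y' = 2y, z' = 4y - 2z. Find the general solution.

Coefficient matrix A = [[-3, 0, 0], [0, 2, 0], [0, 4, -2]].
det(A - λI) = 0 gives eigenvalues λ = 2, -3, -2.
For λ=2: eigenvector (0,1,1).
For λ=-3: eigenvector (1,0,0).
For λ=-2: eigenvector (0,0,1).
General solution: c_1e^(2t)(0,1,1) + c_2e^(-3t)(1,0,0) + c_3e^(-2t)(0,0,1).

x(t) = c_2e^(-3t), y(t) = c_1e^(2t), z(t) = c_1e^(2t) + c_3e^(-2t)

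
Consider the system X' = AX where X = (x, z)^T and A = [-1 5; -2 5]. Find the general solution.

x(t) = 2K_1e^(2t)sin(t) + K_1e^(2t)cos(t) + K_2e^(2t)sin(t) - 2K_2e^(2t)cos(t), z(t) = K_1e^(2t)sin(t) + K_1e^(2t)cos(t) + K_2e^(2t)sin(t) - K_2e^(2t)cos(t)

Coefficient matrix A = [[-1, 5], [-2, 5]].
Characteristic polynomial det(A - λI) = λ^2 - 4λ + 5 = 0.
Eigenvalues λ = 2 ± i (complex conjugate pair).
For λ=2+i: an eigenvector is (1,1) - i(2,1) = (1 - 2i, 1 - i).
A real fundamental pair from Re and Im of e^((2+i)t)v: X_1 = e^(2t)(cos(t)·(1,1) + sin(t)·(2,1)), X_2 = e^(2t)(sin(t)·(1,1) - cos(t)·(2,1)).
General solution: K_1X_1 + K_2X_2.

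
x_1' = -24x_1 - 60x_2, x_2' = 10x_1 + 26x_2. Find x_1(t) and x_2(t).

x_1(t) = -2C_1e^(6t) - 3C_2e^(-4t), x_2(t) = C_1e^(6t) + C_2e^(-4t)

Coefficient matrix A = [[-24, -60], [10, 26]].
Characteristic polynomial det(A - λI) = λ^2 - 2λ - 24 = 0.
Eigenvalues λ = 6, -4.
For λ=6: (A-λI) row 1 is [-30, -60], so an eigenvector is (-2, 1).
For λ=-4: (A-λI) row 1 is [-20, -60], so an eigenvector is (-3, 1).
General solution: C_1e^(6t)(-2,1) + C_2e^(-4t)(-3,1).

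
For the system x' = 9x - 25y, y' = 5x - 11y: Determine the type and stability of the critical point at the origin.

stable spiral

A = [[9,-25],[5,-11]]; det(A-λI) = λ^2 + 2λ + 26.
λ = -1 ± 5i: negative real part.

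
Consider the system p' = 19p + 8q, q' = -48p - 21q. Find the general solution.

p(t) = c_1e^(3t) + c_2e^(-5t), q(t) = -2c_1e^(3t) - 3c_2e^(-5t)

Coefficient matrix A = [[19, 8], [-48, -21]].
Characteristic polynomial det(A - λI) = λ^2 + 2λ - 15 = 0.
Eigenvalues λ = 3, -5.
For λ=3: (A-λI) row 1 is [16, 8], so an eigenvector is (1, -2).
For λ=-5: (A-λI) row 1 is [24, 8], so an eigenvector is (1, -3).
General solution: c_1e^(3t)(1,-2) + c_2e^(-5t)(1,-3).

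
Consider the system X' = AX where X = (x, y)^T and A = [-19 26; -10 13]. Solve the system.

Coefficient matrix A = [[-19, 26], [-10, 13]].
Characteristic polynomial det(A - λI) = λ^2 + 6λ + 13 = 0.
Eigenvalues λ = -3 ± 2i (complex conjugate pair).
For λ=-3+2i: an eigenvector is (3,2) - i(2,1) = (3 - 2i, 2 - i).
A real fundamental pair from Re and Im of e^((-3+2i)t)v: X_1 = e^(-3t)(cos(2t)·(3,2) + sin(2t)·(2,1)), X_2 = e^(-3t)(sin(2t)·(3,2) - cos(2t)·(2,1)).
General solution: C_1X_1 + C_2X_2.

x(t) = 2C_1e^(-3t)sin(2t) + 3C_1e^(-3t)cos(2t) + 3C_2e^(-3t)sin(2t) - 2C_2e^(-3t)cos(2t), y(t) = C_1e^(-3t)sin(2t) + 2C_1e^(-3t)cos(2t) + 2C_2e^(-3t)sin(2t) - C_2e^(-3t)cos(2t)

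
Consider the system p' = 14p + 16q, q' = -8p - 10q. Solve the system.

Coefficient matrix A = [[14, 16], [-8, -10]].
Characteristic polynomial det(A - λI) = λ^2 - 4λ - 12 = 0.
Eigenvalues λ = 6, -2.
For λ=6: (A-λI) row 1 is [8, 16], so an eigenvector is (-2, 1).
For λ=-2: (A-λI) row 1 is [16, 16], so an eigenvector is (-1, 1).
General solution: K_1e^(6t)(-2,1) + K_2e^(-2t)(-1,1).

p(t) = -2K_1e^(6t) - K_2e^(-2t), q(t) = K_1e^(6t) + K_2e^(-2t)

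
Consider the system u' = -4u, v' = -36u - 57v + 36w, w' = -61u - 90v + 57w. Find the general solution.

Coefficient matrix A = [[-4, 0, 0], [-36, -57, 36], [-61, -90, 57]].
det(A - λI) = 0 gives eigenvalues λ = 3, -4, -3.
For λ=3: eigenvector (0,-3,-5).
For λ=-4: eigenvector (1,0,1).
For λ=-3: eigenvector (0,2,3).
General solution: c_1e^(3t)(0,-3,-5) + c_2e^(-4t)(1,0,1) + c_3e^(-3t)(0,2,3).

u(t) = c_2e^(-4t), v(t) = -3c_1e^(3t) + 2c_3e^(-3t), w(t) = -5c_1e^(3t) + c_2e^(-4t) + 3c_3e^(-3t)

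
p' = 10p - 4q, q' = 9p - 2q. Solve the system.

p(t) = -2C_1e^(4t) - 2C_2te^(4t) - C_2e^(4t), q(t) = -3C_1e^(4t) - 3C_2te^(4t) - C_2e^(4t)

Coefficient matrix A = [[10, -4], [9, -2]].
Characteristic polynomial det(A - λI) = λ^2 - 8λ + 16 = 0.
Single eigenvalue λ = 4 with algebraic multiplicity 2.
Eigenvector v = (-2,-3); generalized eigenvector w with (A-λI)w=v is (-1,-1).
General solution: e^(4t)[C_1·v + C_2·(t·v + w)].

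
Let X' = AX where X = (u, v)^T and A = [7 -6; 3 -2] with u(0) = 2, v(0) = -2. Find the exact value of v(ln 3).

306

A = [[7,-6],[3,-2]]; eigenvalues λ = 1, 4.
Eigenvectors: (1,1) for λ=1, (-2,-1) for λ=4.
From the initial condition, c_1 = -6, c_2 = -4.
v(ln 3) = (-6)(3^1)(1) + (-4)(3^4)(-1) = 306.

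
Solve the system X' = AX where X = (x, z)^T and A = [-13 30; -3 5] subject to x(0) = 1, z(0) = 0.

Coefficient matrix A = [[-13, 30], [-3, 5]].
Characteristic polynomial det(A - λI) = λ^2 + 8λ + 25 = 0.
Eigenvalues λ = -4 ± 3i (complex conjugate pair).
For λ=-4+3i: an eigenvector is (-3,-1) - i(-1,0) = (-3 + i, -1).
A real fundamental pair from Re and Im of e^((-4+3i)t)v: X_1 = e^(-4t)(cos(3t)·(-3,-1) + sin(3t)·(-1,0)), X_2 = e^(-4t)(sin(3t)·(-3,-1) - cos(3t)·(-1,0)).
General solution: C_1X_1 + C_2X_2.
Applying x(0)=1, z(0)=0 gives C_1=0, C_2=1.

x(t) = -3e^(-4t)sin(3t) + e^(-4t)cos(3t), z(t) = -e^(-4t)sin(3t)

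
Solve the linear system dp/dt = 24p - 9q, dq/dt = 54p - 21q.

p(t) = C_1e^(-3t) - C_2e^(6t), q(t) = 3C_1e^(-3t) - 2C_2e^(6t)

Coefficient matrix A = [[24, -9], [54, -21]].
Characteristic polynomial det(A - λI) = λ^2 - 3λ - 18 = 0.
Eigenvalues λ = -3, 6.
For λ=-3: (A-λI) row 1 is [27, -9], so an eigenvector is (1, 3).
For λ=6: (A-λI) row 1 is [18, -9], so an eigenvector is (-1, -2).
General solution: C_1e^(-3t)(1,3) + C_2e^(6t)(-1,-2).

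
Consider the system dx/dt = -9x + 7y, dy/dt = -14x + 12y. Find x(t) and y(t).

Coefficient matrix A = [[-9, 7], [-14, 12]].
Characteristic polynomial det(A - λI) = λ^2 - 3λ - 10 = 0.
Eigenvalues λ = 5, -2.
For λ=5: (A-λI) row 1 is [-14, 7], so an eigenvector is (1, 2).
For λ=-2: (A-λI) row 1 is [-7, 7], so an eigenvector is (-1, -1).
General solution: K_1e^(5t)(1,2) + K_2e^(-2t)(-1,-1).

x(t) = K_1e^(5t) - K_2e^(-2t), y(t) = 2K_1e^(5t) - K_2e^(-2t)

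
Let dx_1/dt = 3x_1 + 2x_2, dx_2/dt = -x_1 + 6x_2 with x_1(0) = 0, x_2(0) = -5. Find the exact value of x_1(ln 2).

-160

A = [[3,2],[-1,6]]; eigenvalues λ = 4, 5.
Eigenvectors: (2,1) for λ=4, (1,1) for λ=5.
From the initial condition, c_1 = 5, c_2 = -10.
x_1(ln 2) = (5)(2^4)(2) + (-10)(2^5)(1) = -160.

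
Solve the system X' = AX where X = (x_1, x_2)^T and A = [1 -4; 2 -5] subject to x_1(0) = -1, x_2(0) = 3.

Coefficient matrix A = [[1, -4], [2, -5]].
Characteristic polynomial det(A - λI) = λ^2 + 4λ + 3 = 0.
Eigenvalues λ = -1, -3.
For λ=-1: (A-λI) row 1 is [2, -4], so an eigenvector is (-2, -1).
For λ=-3: (A-λI) row 1 is [4, -4], so an eigenvector is (1, 1).
General solution: C_1e^(-t)(-2,-1) + C_2e^(-3t)(1,1).
Applying x_1(0)=-1, x_2(0)=3 gives C_1=4, C_2=7.

x_1(t) = -8e^(-t) + 7e^(-3t), x_2(t) = -4e^(-t) + 7e^(-3t)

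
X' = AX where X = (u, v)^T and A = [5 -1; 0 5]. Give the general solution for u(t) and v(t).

Coefficient matrix A = [[5, -1], [0, 5]].
Characteristic polynomial det(A - λI) = λ^2 - 10λ + 25 = 0.
Single eigenvalue λ = 5 with algebraic multiplicity 2.
Eigenvector v = (1,0); generalized eigenvector w with (A-λI)w=v is (3,-1).
General solution: e^(5t)[C_1·v + C_2·(t·v + w)].

u(t) = C_1e^(5t) + C_2te^(5t) + 3C_2e^(5t), v(t) = -C_2e^(5t)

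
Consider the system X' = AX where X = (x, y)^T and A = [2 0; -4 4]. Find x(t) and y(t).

x(t) = -C_1e^(2t), y(t) = -2C_1e^(2t) - C_2e^(4t)

Coefficient matrix A = [[2, 0], [-4, 4]].
Characteristic polynomial det(A - λI) = λ^2 - 6λ + 8 = 0.
Eigenvalues λ = 2, 4.
For λ=2: (A-λI) row 2 is [-4, 2], so an eigenvector is (-1, -2).
For λ=4: (A-λI) row 1 is [-2, 0], so an eigenvector is (0, -1).
General solution: C_1e^(2t)(-1,-2) + C_2e^(4t)(0,-1).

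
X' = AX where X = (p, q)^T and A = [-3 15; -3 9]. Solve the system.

Coefficient matrix A = [[-3, 15], [-3, 9]].
Characteristic polynomial det(A - λI) = λ^2 - 6λ + 18 = 0.
Eigenvalues λ = 3 ± 3i (complex conjugate pair).
For λ=3+3i: an eigenvector is (-1,0) - i(2,1) = (-1 - 2i, 0 - i).
A real fundamental pair from Re and Im of e^((3+3i)t)v: X_1 = e^(3t)(cos(3t)·(-1,0) + sin(3t)·(2,1)), X_2 = e^(3t)(sin(3t)·(-1,0) - cos(3t)·(2,1)).
General solution: K_1X_1 + K_2X_2.

p(t) = 2K_1e^(3t)sin(3t) - K_1e^(3t)cos(3t) - K_2e^(3t)sin(3t) - 2K_2e^(3t)cos(3t), q(t) = K_1e^(3t)sin(3t) - K_2e^(3t)cos(3t)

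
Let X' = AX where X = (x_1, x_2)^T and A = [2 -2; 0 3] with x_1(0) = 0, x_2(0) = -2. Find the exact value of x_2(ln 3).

A = [[2,-2],[0,3]]; eigenvalues λ = 3, 2.
Eigenvectors: (2,-1) for λ=3, (-1,0) for λ=2.
From the initial condition, c_1 = 2, c_2 = 4.
x_2(ln 3) = (2)(3^3)(-1) + (4)(3^2)(0) = -54.

-54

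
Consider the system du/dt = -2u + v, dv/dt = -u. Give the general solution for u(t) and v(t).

u(t) = K_1e^(-t) + K_2te^(-t) - K_2e^(-t), v(t) = K_1e^(-t) + K_2te^(-t)

Coefficient matrix A = [[-2, 1], [-1, 0]].
Characteristic polynomial det(A - λI) = λ^2 + 2λ + 1 = 0.
Single eigenvalue λ = -1 with algebraic multiplicity 2.
Eigenvector v = (1,1); generalized eigenvector w with (A-λI)w=v is (-1,0).
General solution: e^(-t)[K_1·v + K_2·(t·v + w)].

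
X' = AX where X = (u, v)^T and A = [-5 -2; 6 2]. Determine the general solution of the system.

u(t) = 2C_1e^(-2t) - C_2e^(-t), v(t) = -3C_1e^(-2t) + 2C_2e^(-t)

Coefficient matrix A = [[-5, -2], [6, 2]].
Characteristic polynomial det(A - λI) = λ^2 + 3λ + 2 = 0.
Eigenvalues λ = -2, -1.
For λ=-2: (A-λI) row 1 is [-3, -2], so an eigenvector is (2, -3).
For λ=-1: (A-λI) row 1 is [-4, -2], so an eigenvector is (-1, 2).
General solution: C_1e^(-2t)(2,-3) + C_2e^(-t)(-1,2).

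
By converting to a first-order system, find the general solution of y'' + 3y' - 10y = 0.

Let x_1 = y, x_2 = y'. Then x_1' = x_2 and x_2' = 10x_1 - 3x_2.
A = [[0,1],[10,-3]]; det(A-λI) = λ^2 + 3λ - 10.
Eigenvalues λ = -5, 2 with eigenvectors (1,-5), (1,2).

y(t) = K_1e^(-5t) + K_2e^(2t)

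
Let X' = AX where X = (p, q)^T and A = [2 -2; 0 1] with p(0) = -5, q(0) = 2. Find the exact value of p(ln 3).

A = [[2,-2],[0,1]]; eigenvalues λ = 1, 2.
Eigenvectors: (-2,-1) for λ=1, (-1,0) for λ=2.
From the initial condition, c_1 = -2, c_2 = 9.
p(ln 3) = (-2)(3^1)(-2) + (9)(3^2)(-1) = -69.

-69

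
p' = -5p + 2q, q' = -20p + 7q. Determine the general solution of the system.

p(t) = -K_1e^(t)cos(2t) - K_2e^(t)sin(2t), q(t) = K_1e^(t)sin(2t) - 3K_1e^(t)cos(2t) - 3K_2e^(t)sin(2t) - K_2e^(t)cos(2t)

Coefficient matrix A = [[-5, 2], [-20, 7]].
Characteristic polynomial det(A - λI) = λ^2 - 2λ + 5 = 0.
Eigenvalues λ = 1 ± 2i (complex conjugate pair).
For λ=1+2i: an eigenvector is (-1,-3) - i(0,1) = (-1, -3 - i).
A real fundamental pair from Re and Im of e^((1+2i)t)v: X_1 = e^(t)(cos(2t)·(-1,-3) + sin(2t)·(0,1)), X_2 = e^(t)(sin(2t)·(-1,-3) - cos(2t)·(0,1)).
General solution: K_1X_1 + K_2X_2.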